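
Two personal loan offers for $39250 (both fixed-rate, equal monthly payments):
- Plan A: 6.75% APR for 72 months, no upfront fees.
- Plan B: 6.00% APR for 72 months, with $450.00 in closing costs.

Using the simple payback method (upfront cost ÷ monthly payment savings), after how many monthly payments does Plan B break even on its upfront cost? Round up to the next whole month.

Plan A: at 6.75% the monthly rate is 0.0056250, so the payment is 39,250 × 0.0056250 / (1 − 1.0056250^−72) = $664.47.
Plan B: monthly rate = 6%/12 = 0.0050000; payment = 39,250 × 0.0050000 / (1 − (1+0.0050000)^−72) = $650.49.
Monthly savings = $664.47 − $650.49 = $13.98.
Break-even = $450.00 / $13.98 = 32.19 → 33 months.

33 months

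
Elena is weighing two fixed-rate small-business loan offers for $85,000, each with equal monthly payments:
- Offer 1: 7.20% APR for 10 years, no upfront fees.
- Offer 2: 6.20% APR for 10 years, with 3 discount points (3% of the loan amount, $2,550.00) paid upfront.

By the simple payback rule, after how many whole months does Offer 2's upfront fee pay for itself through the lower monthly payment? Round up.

59 months

Offer 1: monthly rate = 7.2%/12 = 0.0060000; payment = 85,000 × 0.0060000 / (1 − (1+0.0060000)^−120) = $995.71.
Offer 2: at 6.20% the monthly rate is 0.0051667, so the payment is 85,000 × 0.0051667 / (1 − 1.0051667^−120) = $952.23.
Monthly savings = $995.71 − $952.23 = $43.48.
Break-even = $2,550.00 / $43.48 = 58.65 → 59 months.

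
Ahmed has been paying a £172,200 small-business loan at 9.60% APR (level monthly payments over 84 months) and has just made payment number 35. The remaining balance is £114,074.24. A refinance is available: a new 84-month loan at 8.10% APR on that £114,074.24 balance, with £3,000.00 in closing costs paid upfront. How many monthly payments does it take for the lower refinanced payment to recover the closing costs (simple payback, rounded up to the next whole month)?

3 months

Current payment = 172,200 × 9.6%/12 / (1 − (1+0.0080000)^−84) = £2,823.26.
Refinanced payment = 114,074.24 × 0.0067500 / (1 − (1+0.0067500)^−84) = £1,783.67.
Monthly savings = £2,823.26 − £1,783.67 = £1,039.59.
Break-even = £3,000.00 / £1,039.59 = 2.89 → 3 months.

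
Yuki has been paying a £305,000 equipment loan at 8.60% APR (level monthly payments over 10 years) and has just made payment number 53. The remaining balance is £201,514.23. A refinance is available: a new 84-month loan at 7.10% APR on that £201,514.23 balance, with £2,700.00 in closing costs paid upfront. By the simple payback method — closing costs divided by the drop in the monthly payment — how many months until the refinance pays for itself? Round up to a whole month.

4 months

Current payment = 305,000 × 8.6%/12 / (1 − (1+0.0071667)^−120) = £3,797.90.
Refinanced payment = 201,514.23 × 0.0059167 / (1 − (1+0.0059167)^−84) = £3,051.25.
Monthly savings = £3,797.90 − £3,051.25 = £746.65.
Break-even = £2,700.00 / £746.65 = 3.62 → 4 months.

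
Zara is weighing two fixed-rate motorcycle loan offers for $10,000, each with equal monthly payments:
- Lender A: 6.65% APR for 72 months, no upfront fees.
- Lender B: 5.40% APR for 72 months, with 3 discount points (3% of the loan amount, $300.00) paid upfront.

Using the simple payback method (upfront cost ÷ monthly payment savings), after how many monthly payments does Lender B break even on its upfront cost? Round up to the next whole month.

Lender A: at 6.65% the monthly rate is 0.0055417, so the payment is 10,000 × 0.0055417 / (1 − 1.0055417^−72) = $168.81.
Lender B: monthly rate = 5.4%/12 = 0.0045000; payment = 10,000 × 0.0045000 / (1 − (1+0.0045000)^−72) = $162.91.
Monthly savings = $168.81 − $162.91 = $5.90.
Break-even = $300.00 / $5.90 = 50.85 → 51 months.

51 months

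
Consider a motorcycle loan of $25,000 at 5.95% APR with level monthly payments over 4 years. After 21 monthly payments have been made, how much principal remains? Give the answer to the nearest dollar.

$14,788

With monthly rate i = 5.95%/12 = 0.0049583, the balance after k of n payments is P · [(1+i)^n − (1+i)^k] / [(1+i)^n − 1].
(1+0.0049583)^48 = 1.26796329 and (1+0.0049583)^21 = 1.10945367, so the balance is 25,000 × (1.26796329 − 1.10945367) / (1.26796329 − 1) = $14,788.37.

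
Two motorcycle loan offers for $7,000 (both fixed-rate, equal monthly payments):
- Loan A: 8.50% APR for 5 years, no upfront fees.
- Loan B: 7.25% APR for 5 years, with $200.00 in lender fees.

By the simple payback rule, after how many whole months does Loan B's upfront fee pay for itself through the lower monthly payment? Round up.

Loan A: monthly rate = 8.5%/12 = 0.0070833; payment = 7,000 × 0.0070833 / (1 − (1+0.0070833)^−60) = $143.62.
Loan B: monthly rate = 7.25%/12 = 0.0060417; payment = 7,000 × 0.0060417 / (1 − (1+0.0060417)^−60) = $139.44.
Monthly savings = $143.62 − $139.44 = $4.18.
Break-even = $200.00 / $4.18 = 47.85 → 48 months.

48 months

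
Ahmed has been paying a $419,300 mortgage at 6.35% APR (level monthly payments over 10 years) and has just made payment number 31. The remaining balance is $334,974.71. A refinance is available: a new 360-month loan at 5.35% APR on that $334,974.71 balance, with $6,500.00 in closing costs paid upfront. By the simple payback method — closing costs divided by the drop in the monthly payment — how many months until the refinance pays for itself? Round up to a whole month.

3 months

Current payment = 419,300 × 6.35%/12 / (1 − (1+0.0052917)^−120) = $4,729.13.
Refinanced payment = 334,974.71 × 0.0044583 / (1 − (1+0.0044583)^−360) = $1,870.54.
Monthly savings = $4,729.13 − $1,870.54 = $2,858.59.
Break-even = $6,500.00 / $2,858.59 = 2.27 → 3 months.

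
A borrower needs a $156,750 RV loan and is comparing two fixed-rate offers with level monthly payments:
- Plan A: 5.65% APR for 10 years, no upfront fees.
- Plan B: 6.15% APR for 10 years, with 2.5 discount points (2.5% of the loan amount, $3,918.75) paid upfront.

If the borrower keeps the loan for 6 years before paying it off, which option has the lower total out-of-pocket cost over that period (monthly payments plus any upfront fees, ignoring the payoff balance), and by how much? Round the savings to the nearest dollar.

Plan A by $6,745

Plan A: at 5.65% the monthly rate is 0.0047083, so the payment is 156,750 × 0.0047083 / (1 − 1.0047083^−120) = $1,712.82.
Plan B: at 6.15% the monthly rate is 0.0051250, so the payment is 156,750 × 0.0051250 / (1 − 1.0051250^−120) = $1,752.08.
Over 72 months: Plan A costs 72 × $1,712.82 = $123,323.04; Plan B costs 72 × $1,752.08 + $3,918.75 = $130,068.51.
Plan A is cheaper by $130,068.51 − $123,323.04 = $6,745.47.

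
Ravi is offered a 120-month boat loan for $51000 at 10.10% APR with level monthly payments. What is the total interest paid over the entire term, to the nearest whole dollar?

Monthly rate = 10.1%/12 = 0.0084167; payment = 51,000 × 0.0084167 / (1 − (1+0.0084167)^−120) = $676.80.
Total paid = 120 × $676.80 = $81,216.00; interest = $81,216.00 − $51,000 = $30,216.00.

$30,216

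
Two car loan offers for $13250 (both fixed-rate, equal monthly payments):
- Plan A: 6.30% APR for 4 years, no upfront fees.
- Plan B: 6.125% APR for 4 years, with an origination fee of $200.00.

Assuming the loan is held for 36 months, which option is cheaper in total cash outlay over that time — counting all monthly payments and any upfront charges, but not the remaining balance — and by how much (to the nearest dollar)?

Plan A: at 6.30% the monthly rate is 0.0052500, so the payment is 13,250 × 0.0052500 / (1 − 1.0052500^−48) = $313.00.
Plan B: at 6.125% the monthly rate is 0.0051042, so the payment is 13,250 × 0.0051042 / (1 − 1.0051042^−48) = $311.94.
Over 36 months: Plan A costs 36 × $313.00 = $11,268.00; Plan B costs 36 × $311.94 + $200.00 = $11,429.84.
Plan A is cheaper by $11,429.84 − $11,268.00 = $161.84.

Plan A by $162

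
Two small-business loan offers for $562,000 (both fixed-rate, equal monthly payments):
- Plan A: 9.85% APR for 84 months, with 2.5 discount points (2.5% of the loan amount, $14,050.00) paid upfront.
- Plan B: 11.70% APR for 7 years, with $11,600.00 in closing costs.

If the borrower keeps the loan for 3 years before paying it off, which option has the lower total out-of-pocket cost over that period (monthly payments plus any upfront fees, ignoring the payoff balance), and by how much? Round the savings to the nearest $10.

Plan A: monthly rate = 9.85%/12 = 0.0082083; payment = 562,000 × 0.0082083 / (1 − (1+0.0082083)^−84) = $9,286.37.
Plan B: monthly rate = 11.7%/12 = 0.0097500; payment = 562,000 × 0.0097500 / (1 − (1+0.0097500)^−84) = $9,830.90.
Over 36 months: Plan A costs 36 × $9,286.37 + $14,050.00 = $348,359.32; Plan B costs 36 × $9,830.90 + $11,600.00 = $365,512.40.
Plan A is cheaper by $365,512.40 − $348,359.32 = $17,153.08.

Plan A by $17,150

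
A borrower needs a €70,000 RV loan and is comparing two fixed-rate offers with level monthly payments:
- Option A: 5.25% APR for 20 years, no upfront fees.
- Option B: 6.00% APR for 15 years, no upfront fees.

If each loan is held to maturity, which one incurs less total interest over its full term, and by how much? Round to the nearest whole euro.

Option B by €6,880

Option A: at 5.25% the monthly rate is 0.0043750, so the payment is 70,000 × 0.0043750 / (1 − 1.0043750^−240) = €471.69.
Total interest on Option A = 240 × €471.69 − €70,000 = €43,205.60.
Option B: at 6.00% the monthly rate is 0.0050000, so the payment is 70,000 × 0.0050000 / (1 − 1.0050000^−180) = €590.70.
Total interest on Option B = 180 × €590.70 − €70,000 = €36,326.00.
Option B is lower by €6,879.60.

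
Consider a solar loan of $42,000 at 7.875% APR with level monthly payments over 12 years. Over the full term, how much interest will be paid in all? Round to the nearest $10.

At 7.875% the monthly rate is 0.0065625, so the payment is 42,000 × 0.0065625 / (1 − 1.0065625^−144) = $451.76.
Total paid = 144 × $451.76 = $65,053.44; interest = $65,053.44 − $42,000 = $23,053.44.

$23,050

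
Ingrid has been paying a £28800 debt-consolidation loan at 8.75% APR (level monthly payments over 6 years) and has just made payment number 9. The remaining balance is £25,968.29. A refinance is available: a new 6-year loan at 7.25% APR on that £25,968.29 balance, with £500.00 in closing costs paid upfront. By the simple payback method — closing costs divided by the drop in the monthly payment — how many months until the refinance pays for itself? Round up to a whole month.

Current payment = 28,800 × 8.75%/12 / (1 − (1+0.0072917)^−72) = £515.57.
Refinanced payment = 25,968.29 × 0.0060417 / (1 − (1+0.0060417)^−72) = £445.86.
Monthly savings = £515.57 − £445.86 = £69.71.
Break-even = £500.00 / £69.71 = 7.17 → 8 months.

8 months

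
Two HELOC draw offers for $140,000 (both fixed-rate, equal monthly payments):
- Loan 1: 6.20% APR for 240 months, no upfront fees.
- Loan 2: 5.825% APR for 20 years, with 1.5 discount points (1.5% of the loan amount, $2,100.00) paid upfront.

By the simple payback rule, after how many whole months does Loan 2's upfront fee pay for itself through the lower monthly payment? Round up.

Loan 1: at 6.20% the monthly rate is 0.0051667, so the payment is 140,000 × 0.0051667 / (1 − 1.0051667^−240) = $1,019.22.
Loan 2: at 5.825% the monthly rate is 0.0048542, so the payment is 140,000 × 0.0048542 / (1 − 1.0048542^−240) = $988.92.
Monthly savings = $1,019.22 − $988.92 = $30.30.
Break-even = $2,100.00 / $30.30 = 69.31 → 70 months.

70 months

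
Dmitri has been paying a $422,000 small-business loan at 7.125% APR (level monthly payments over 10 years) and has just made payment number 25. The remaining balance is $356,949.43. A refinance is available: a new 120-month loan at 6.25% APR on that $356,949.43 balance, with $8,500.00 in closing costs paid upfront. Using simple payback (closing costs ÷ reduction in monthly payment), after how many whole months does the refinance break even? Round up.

10 months

Current payment = 422,000 × 7.125%/12 / (1 − (1+0.0059375)^−120) = $4,927.01.
Refinanced payment = 356,949.43 × 0.0052083 / (1 − (1+0.0052083)^−120) = $4,007.83.
Monthly savings = $4,927.01 − $4,007.83 = $919.18.
Break-even = $8,500.00 / $919.18 = 9.25 → 10 months.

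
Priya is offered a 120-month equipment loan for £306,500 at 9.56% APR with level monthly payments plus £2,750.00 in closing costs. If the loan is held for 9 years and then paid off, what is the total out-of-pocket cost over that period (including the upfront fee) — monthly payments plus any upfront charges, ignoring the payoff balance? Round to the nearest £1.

£432,170

At 9.56% the monthly rate is 0.0079667, so the payment is 306,500 × 0.0079667 / (1 − 1.0079667^−120) = £3,976.11.
Total outlay = 108 × £3,976.11 + £2,750.00 = £432,169.88.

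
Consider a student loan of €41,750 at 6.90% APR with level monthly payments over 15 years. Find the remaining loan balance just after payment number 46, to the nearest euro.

With monthly rate i = 6.9%/12 = 0.0057500, the balance after k of n payments is P · [(1+i)^n − (1+i)^k] / [(1+i)^n − 1].
(1+0.0057500)^180 = 2.80677386 and (1+0.0057500)^46 = 1.30179290, so the balance is 41,750 × (2.80677386 − 1.30179290) / (2.80677386 − 1) = €34,776.33.

€34,776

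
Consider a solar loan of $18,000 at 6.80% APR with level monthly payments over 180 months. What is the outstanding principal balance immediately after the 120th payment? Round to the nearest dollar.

With monthly rate i = 6.8%/12 = 0.0056667, the balance after k of n payments is P · [(1+i)^n − (1+i)^k] / [(1+i)^n − 1].
(1+0.0056667)^180 = 2.76522186 and (1+0.0056667)^120 = 1.97009267, so the balance is 18,000 × (2.76522186 − 1.97009267) / (2.76522186 − 1) = $8,107.95.

$8,108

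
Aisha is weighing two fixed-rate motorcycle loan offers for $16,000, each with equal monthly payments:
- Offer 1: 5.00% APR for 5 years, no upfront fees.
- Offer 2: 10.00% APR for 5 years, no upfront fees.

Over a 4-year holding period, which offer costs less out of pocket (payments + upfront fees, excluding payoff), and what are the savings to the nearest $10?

Offer 1: at 5.00% the monthly rate is 0.0041667, so the payment is 16,000 × 0.0041667 / (1 − 1.0041667^−60) = $301.94.
Offer 2: at 10.00% the monthly rate is 0.0083333, so the payment is 16,000 × 0.0083333 / (1 − 1.0083333^−60) = $339.95.
Over 48 months: Offer 1 costs 48 × $301.94 = $14,493.12; Offer 2 costs 48 × $339.95 = $16,317.60.
Offer 1 is cheaper by $16,317.60 − $14,493.12 = $1,824.48.

Offer 1 by $1,820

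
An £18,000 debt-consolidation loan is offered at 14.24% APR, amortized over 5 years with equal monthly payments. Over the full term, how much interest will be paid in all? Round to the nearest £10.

Monthly rate = 14.24%/12 = 0.0118667; payment = 18,000 × 0.0118667 / (1 − (1+0.0118667)^−60) = £421.07.
Total paid = 60 × £421.07 = £25,264.20; interest = £25,264.20 − £18,000 = £7,264.20.

£7,260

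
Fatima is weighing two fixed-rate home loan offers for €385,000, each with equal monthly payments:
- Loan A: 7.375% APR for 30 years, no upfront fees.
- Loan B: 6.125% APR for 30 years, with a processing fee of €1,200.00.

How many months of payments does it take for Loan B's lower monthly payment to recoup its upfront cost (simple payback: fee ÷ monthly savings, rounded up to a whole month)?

4 months

Loan A: at 7.375% the monthly rate is 0.0061458, so the payment is 385,000 × 0.0061458 / (1 − 1.0061458^−360) = €2,659.10.
Loan B: at 6.125% the monthly rate is 0.0051042, so the payment is 385,000 × 0.0051042 / (1 − 1.0051042^−360) = €2,339.30.
Monthly savings = €2,659.10 − €2,339.30 = €319.80.
Break-even = €1,200.00 / €319.80 = 3.75 → 4 months.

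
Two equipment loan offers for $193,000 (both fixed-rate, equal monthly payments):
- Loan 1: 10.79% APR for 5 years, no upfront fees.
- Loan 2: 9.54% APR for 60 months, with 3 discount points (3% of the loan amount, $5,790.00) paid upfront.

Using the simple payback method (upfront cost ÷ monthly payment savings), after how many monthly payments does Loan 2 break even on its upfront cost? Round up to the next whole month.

Loan 1: monthly rate = 10.79%/12 = 0.0089917; payment = 193,000 × 0.0089917 / (1 − (1+0.0089917)^−60) = $4,176.10.
Loan 2: at 9.54% the monthly rate is 0.0079500, so the payment is 193,000 × 0.0079500 / (1 − 1.0079500^−60) = $4,057.13.
Monthly savings = $4,176.10 − $4,057.13 = $118.97.
Break-even = $5,790.00 / $118.97 = 48.67 → 49 months.

49 months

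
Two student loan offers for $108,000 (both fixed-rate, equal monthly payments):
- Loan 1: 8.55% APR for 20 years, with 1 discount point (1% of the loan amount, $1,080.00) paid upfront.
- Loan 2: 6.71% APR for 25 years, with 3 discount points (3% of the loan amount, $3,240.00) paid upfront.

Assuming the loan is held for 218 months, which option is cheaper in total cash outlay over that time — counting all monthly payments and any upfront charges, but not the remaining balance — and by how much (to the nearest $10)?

Loan 2 by $40,830

Loan 1: at 8.55% the monthly rate is 0.0071250, so the payment is 108,000 × 0.0071250 / (1 − 1.0071250^−240) = $940.67.
Loan 2: at 6.71% the monthly rate is 0.0055917, so the payment is 108,000 × 0.0055917 / (1 − 1.0055917^−300) = $743.46.
Over 218 months: Loan 1 costs 218 × $940.67 + $1,080.00 = $206,146.06; Loan 2 costs 218 × $743.46 + $3,240.00 = $165,314.28.
Loan 2 is cheaper by $206,146.06 − $165,314.28 = $40,831.78.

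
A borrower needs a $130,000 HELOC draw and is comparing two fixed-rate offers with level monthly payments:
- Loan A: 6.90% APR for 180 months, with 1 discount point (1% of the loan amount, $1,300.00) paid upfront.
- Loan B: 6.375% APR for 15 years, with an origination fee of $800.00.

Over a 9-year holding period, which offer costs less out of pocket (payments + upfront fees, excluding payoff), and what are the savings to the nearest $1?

Loan B by $4,571

Loan A: at 6.90% the monthly rate is 0.0057500, so the payment is 130,000 × 0.0057500 / (1 − 1.0057500^−180) = $1,161.22.
Loan B: at 6.375% the monthly rate is 0.0053125, so the payment is 130,000 × 0.0053125 / (1 − 1.0053125^−180) = $1,123.53.
Over 108 months: Loan A costs 108 × $1,161.22 + $1,300.00 = $126,711.76; Loan B costs 108 × $1,123.53 + $800.00 = $122,141.24.
Loan B is cheaper by $126,711.76 − $122,141.24 = $4,570.52.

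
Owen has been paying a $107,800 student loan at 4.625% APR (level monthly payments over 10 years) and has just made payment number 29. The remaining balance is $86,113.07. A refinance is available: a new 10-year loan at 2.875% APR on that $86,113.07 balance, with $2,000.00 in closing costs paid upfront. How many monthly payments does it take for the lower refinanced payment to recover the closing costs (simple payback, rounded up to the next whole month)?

7 months

Current payment = 107,800 × 4.625%/12 / (1 − (1+0.0038542)^−120) = $1,123.73.
Refinanced payment = 86,113.07 × 0.0023958 / (1 − (1+0.0023958)^−120) = $826.55.
Monthly savings = $1,123.73 − $826.55 = $297.18.
Break-even = $2,000.00 / $297.18 = 6.73 → 7 months.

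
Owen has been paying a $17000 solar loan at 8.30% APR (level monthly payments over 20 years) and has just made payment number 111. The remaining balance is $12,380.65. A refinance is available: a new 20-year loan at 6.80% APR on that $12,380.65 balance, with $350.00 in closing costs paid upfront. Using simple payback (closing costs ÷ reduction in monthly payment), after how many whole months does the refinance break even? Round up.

Current payment = 17,000 × 8.3%/12 / (1 − (1+0.0069167)^−240) = $145.39.
Refinanced payment = 12,380.65 × 0.0056667 / (1 − (1+0.0056667)^−240) = $94.51.
Monthly savings = $145.39 − $94.51 = $50.88.
Break-even = $350.00 / $50.88 = 6.88 → 7 months.

7 months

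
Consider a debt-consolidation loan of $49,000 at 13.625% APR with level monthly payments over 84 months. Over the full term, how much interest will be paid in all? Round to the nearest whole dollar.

Monthly rate = 13.625%/12 = 0.0113542; payment = 49,000 × 0.0113542 / (1 − (1+0.0113542)^−84) = $908.14.
Total paid = 84 × $908.14 = $76,283.76; interest = $76,283.76 − $49,000 = $27,283.76.

$27,284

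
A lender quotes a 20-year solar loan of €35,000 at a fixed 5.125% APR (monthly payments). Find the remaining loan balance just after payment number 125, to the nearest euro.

With monthly rate i = 5.125%/12 = 0.0042708, the balance after k of n payments is P · [(1+i)^n − (1+i)^k] / [(1+i)^n − 1].
(1+0.0042708)^240 = 2.78101901 and (1+0.0042708)^125 = 1.70355527, so the balance is 35,000 × (2.78101901 − 1.70355527) / (2.78101901 − 1) = €21,173.96.

€21,174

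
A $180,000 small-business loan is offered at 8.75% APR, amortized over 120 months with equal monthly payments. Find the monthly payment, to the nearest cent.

Monthly rate = 8.75%/12 = 0.0072917; payment = 180,000 × 0.0072917 / (1 − (1+0.0072917)^−120) = $2,255.88.

$2,255.88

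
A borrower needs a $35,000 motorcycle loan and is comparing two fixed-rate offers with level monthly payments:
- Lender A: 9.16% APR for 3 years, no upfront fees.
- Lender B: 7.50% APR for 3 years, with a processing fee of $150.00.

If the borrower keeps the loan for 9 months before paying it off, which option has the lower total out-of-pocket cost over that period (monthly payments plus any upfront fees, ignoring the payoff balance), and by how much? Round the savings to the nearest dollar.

Lender B by $92

Lender A: at 9.16% the monthly rate is 0.0076333, so the payment is 35,000 × 0.0076333 / (1 − 1.0076333^−36) = $1,115.60.
Lender B: at 7.50% the monthly rate is 0.0062500, so the payment is 35,000 × 0.0062500 / (1 − 1.0062500^−36) = $1,088.72.
Over 9 months: Lender A costs 9 × $1,115.60 = $10,040.40; Lender B costs 9 × $1,088.72 + $150.00 = $9,948.48.
Lender B is cheaper by $10,040.40 − $9,948.48 = $91.92.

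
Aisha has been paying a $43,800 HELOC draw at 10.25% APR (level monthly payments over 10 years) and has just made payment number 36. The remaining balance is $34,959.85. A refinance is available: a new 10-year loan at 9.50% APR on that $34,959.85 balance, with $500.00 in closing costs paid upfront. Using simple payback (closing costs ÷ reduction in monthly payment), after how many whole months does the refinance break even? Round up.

4 months

Current payment = 43,800 × 10.25%/12 / (1 − (1+0.0085417)^−120) = $584.90.
Refinanced payment = 34,959.85 × 0.0079167 / (1 − (1+0.0079167)^−120) = $452.37.
Monthly savings = $584.90 − $452.37 = $132.53.
Break-even = $500.00 / $132.53 = 3.77 → 4 months.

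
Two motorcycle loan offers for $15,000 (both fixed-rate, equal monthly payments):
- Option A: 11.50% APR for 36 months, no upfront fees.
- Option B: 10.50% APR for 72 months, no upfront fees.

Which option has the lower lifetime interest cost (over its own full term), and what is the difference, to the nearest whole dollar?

Option A: monthly rate = 11.5%/12 = 0.0095833; payment = 15,000 × 0.0095833 / (1 − (1+0.0095833)^−36) = $494.64.
Total interest on Option A = 36 × $494.64 − $15,000 = $2,807.04.
Option B: monthly rate = 10.5%/12 = 0.0087500; payment = 15,000 × 0.0087500 / (1 − (1+0.0087500)^−72) = $281.68.
Total interest on Option B = 72 × $281.68 − $15,000 = $5,280.96.
Option A is lower by $2,473.92.

Option A by $2,474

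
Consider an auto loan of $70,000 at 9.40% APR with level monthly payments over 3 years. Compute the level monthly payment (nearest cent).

$2,239.04

At 9.40% the monthly rate is 0.0078333, so the payment is 70,000 × 0.0078333 / (1 − 1.0078333^−36) = $2,239.04.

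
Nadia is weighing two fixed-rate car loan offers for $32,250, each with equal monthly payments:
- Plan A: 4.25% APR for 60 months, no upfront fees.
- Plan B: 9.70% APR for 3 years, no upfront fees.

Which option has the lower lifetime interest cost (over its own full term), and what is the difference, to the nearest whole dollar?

Plan A by $1,444

Plan A: monthly rate = 4.25%/12 = 0.0035417; payment = 32,250 × 0.0035417 / (1 − (1+0.0035417)^−60) = $597.58.
Total interest on Plan A = 60 × $597.58 − $32,250 = $3,604.80.
Plan B: at 9.70% the monthly rate is 0.0080833, so the payment is 32,250 × 0.0080833 / (1 − 1.0080833^−36) = $1,036.08.
Total interest on Plan B = 36 × $1,036.08 − $32,250 = $5,048.88.
Plan A is lower by $1,444.08.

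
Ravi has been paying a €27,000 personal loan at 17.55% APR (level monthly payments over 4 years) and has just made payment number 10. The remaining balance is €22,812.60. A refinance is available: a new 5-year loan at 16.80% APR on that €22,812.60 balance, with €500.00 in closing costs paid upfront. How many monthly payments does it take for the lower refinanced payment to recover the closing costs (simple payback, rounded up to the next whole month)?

Current payment = 27,000 × 17.55%/12 / (1 − (1+0.0146250)^−48) = €786.79.
Refinanced payment = 22,812.60 × 0.0140000 / (1 − (1+0.0140000)^−60) = €564.50.
Monthly savings = €786.79 − €564.50 = €222.29.
Break-even = €500.00 / €222.29 = 2.25 → 3 months.

3 months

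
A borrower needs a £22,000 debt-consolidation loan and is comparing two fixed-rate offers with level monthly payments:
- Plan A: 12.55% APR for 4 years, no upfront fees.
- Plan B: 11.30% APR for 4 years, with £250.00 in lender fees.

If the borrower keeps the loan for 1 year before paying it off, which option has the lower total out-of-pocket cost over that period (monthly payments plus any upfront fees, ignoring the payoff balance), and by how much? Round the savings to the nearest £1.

Plan A by £88

Plan A: monthly rate = 12.55%/12 = 0.0104583; payment = 22,000 × 0.0104583 / (1 − (1+0.0104583)^−48) = £585.30.
Plan B: monthly rate = 11.3%/12 = 0.0094167; payment = 22,000 × 0.0094167 / (1 − (1+0.0094167)^−48) = £571.81.
Over 12 months: Plan A costs 12 × £585.30 = £7,023.60; Plan B costs 12 × £571.81 + £250.00 = £7,111.72.
Plan A is cheaper by £7,111.72 − £7,023.60 = £88.12.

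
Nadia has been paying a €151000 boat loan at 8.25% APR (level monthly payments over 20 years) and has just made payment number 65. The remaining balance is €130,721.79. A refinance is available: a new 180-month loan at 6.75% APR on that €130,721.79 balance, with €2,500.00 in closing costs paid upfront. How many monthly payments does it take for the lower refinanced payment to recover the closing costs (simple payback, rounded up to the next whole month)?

20 months

Current payment = 151,000 × 8.25%/12 / (1 − (1+0.0068750)^−240) = €1,286.62.
Refinanced payment = 130,721.79 × 0.0056250 / (1 − (1+0.0056250)^−180) = €1,156.77.
Monthly savings = €1,286.62 − €1,156.77 = €129.85.
Break-even = €2,500.00 / €129.85 = 19.25 → 20 months.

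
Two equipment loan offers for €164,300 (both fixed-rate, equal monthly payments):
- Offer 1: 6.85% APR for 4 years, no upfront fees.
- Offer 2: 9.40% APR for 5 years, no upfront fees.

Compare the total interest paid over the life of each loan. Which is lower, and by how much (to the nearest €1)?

Offer 1: at 6.85% the monthly rate is 0.0057083, so the payment is 164,300 × 0.0057083 / (1 − 1.0057083^−48) = €3,922.94.
Total interest on Offer 1 = 48 × €3,922.94 − €164,300 = €24,001.12.
Offer 2: monthly rate = 9.4%/12 = 0.0078333; payment = 164,300 × 0.0078333 / (1 − (1+0.0078333)^−60) = €3,442.58.
Total interest on Offer 2 = 60 × €3,442.58 − €164,300 = €42,254.80.
Offer 1 is lower by €18,253.68.

Offer 1 by €18,254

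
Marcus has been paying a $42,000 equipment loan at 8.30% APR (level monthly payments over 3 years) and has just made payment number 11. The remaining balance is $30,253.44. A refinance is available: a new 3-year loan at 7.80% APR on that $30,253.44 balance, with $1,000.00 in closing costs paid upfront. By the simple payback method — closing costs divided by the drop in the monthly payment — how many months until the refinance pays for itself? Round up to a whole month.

3 months

Current payment = 42,000 × 8.3%/12 / (1 − (1+0.0069167)^−36) = $1,321.95.
Refinanced payment = 30,253.44 × 0.0065000 / (1 − (1+0.0065000)^−36) = $945.24.
Monthly savings = $1,321.95 − $945.24 = $376.71.
Break-even = $1,000.00 / $376.71 = 2.65 → 3 months.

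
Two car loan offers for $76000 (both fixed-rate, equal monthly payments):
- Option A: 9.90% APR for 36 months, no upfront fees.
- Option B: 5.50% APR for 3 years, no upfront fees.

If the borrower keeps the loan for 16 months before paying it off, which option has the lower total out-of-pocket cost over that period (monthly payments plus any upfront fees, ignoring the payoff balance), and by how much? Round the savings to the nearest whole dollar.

Option A: monthly rate = 9.9%/12 = 0.0082500; payment = 76,000 × 0.0082500 / (1 − (1+0.0082500)^−36) = $2,448.74.
Option B: monthly rate = 5.5%/12 = 0.0045833; payment = 76,000 × 0.0045833 / (1 − (1+0.0045833)^−36) = $2,294.89.
Over 16 months: Option A costs 16 × $2,448.74 = $39,179.84; Option B costs 16 × $2,294.89 = $36,718.24.
Option B is cheaper by $39,179.84 − $36,718.24 = $2,461.60.

Option B by $2,462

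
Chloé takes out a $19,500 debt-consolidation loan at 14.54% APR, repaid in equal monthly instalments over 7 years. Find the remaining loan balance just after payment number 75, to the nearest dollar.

$3,148

With monthly rate i = 14.54%/12 = 0.0121167, the balance after k of n payments is P · [(1+i)^n − (1+i)^k] / [(1+i)^n − 1].
(1+0.0121167)^84 = 2.75022627 and (1+0.0121167)^75 = 2.46770498, so the balance is 19,500 × (2.75022627 − 2.46770498) / (2.75022627 − 1) = $3,147.69.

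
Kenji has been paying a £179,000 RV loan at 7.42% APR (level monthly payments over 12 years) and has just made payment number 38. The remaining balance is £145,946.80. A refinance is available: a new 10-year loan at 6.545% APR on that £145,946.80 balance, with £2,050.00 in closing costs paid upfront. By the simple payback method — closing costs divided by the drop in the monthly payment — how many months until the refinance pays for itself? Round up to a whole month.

Current payment = 179,000 × 7.42%/12 / (1 − (1+0.0061833)^−144) = £1,881.12.
Refinanced payment = 145,946.80 × 0.0054542 / (1 − (1+0.0054542)^−120) = £1,660.54.
Monthly savings = £1,881.12 − £1,660.54 = £220.58.
Break-even = £2,050.00 / £220.58 = 9.29 → 10 months.

10 months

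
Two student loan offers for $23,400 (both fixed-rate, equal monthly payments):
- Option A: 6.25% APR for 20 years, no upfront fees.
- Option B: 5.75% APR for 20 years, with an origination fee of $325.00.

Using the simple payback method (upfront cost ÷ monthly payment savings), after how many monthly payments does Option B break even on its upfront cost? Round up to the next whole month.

Option A: at 6.25% the monthly rate is 0.0052083, so the payment is 23,400 × 0.0052083 / (1 − 1.0052083^−240) = $171.04.
Option B: at 5.75% the monthly rate is 0.0047917, so the payment is 23,400 × 0.0047917 / (1 − 1.0047917^−240) = $164.29.
Monthly savings = $171.04 − $164.29 = $6.75.
Break-even = $325.00 / $6.75 = 48.15 → 49 months.

49 months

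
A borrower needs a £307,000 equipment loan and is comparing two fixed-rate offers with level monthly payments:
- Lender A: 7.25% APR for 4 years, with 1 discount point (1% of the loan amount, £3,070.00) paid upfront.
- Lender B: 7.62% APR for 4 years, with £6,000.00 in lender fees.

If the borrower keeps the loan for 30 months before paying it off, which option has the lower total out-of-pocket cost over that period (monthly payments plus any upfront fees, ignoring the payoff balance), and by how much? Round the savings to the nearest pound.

Lender A by £4,519

Lender A: at 7.25% the monthly rate is 0.0060417, so the payment is 307,000 × 0.0060417 / (1 − 1.0060417^−48) = £7,387.16.
Lender B: monthly rate = 7.62%/12 = 0.0063500; payment = 307,000 × 0.0063500 / (1 − (1+0.0063500)^−48) = £7,440.13.
Over 30 months: Lender A costs 30 × £7,387.16 + £3,070.00 = £224,684.80; Lender B costs 30 × £7,440.13 + £6,000.00 = £229,203.90.
Lender A is cheaper by £229,203.90 − £224,684.80 = £4,519.10.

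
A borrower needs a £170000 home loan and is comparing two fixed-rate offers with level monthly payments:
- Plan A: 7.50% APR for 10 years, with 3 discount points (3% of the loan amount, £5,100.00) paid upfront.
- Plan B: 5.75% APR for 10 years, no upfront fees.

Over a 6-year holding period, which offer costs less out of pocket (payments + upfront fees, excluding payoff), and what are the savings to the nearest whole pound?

Plan A: monthly rate = 7.5%/12 = 0.0062500; payment = 170,000 × 0.0062500 / (1 − (1+0.0062500)^−120) = £2,017.93.
Plan B: monthly rate = 5.75%/12 = 0.0047917; payment = 170,000 × 0.0047917 / (1 − (1+0.0047917)^−120) = £1,866.08.
Over 72 months: Plan A costs 72 × £2,017.93 + £5,100.00 = £150,390.96; Plan B costs 72 × £1,866.08 = £134,357.76.
Plan B is cheaper by £150,390.96 − £134,357.76 = £16,033.20.

Plan B by £16,033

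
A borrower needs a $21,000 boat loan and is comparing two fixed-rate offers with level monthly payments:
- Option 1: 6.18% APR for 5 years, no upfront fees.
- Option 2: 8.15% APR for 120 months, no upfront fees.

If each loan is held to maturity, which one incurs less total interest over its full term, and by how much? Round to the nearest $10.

Option 1: at 6.18% the monthly rate is 0.0051500, so the payment is 21,000 × 0.0051500 / (1 − 1.0051500^−60) = $407.75.
Total interest on Option 1 = 60 × $407.75 − $21,000 = $3,465.00.
Option 2: at 8.15% the monthly rate is 0.0067917, so the payment is 21,000 × 0.0067917 / (1 − 1.0067917^−120) = $256.46.
Total interest on Option 2 = 120 × $256.46 − $21,000 = $9,775.20.
Option 1 is lower by $6,310.20.

Option 1 by $6,310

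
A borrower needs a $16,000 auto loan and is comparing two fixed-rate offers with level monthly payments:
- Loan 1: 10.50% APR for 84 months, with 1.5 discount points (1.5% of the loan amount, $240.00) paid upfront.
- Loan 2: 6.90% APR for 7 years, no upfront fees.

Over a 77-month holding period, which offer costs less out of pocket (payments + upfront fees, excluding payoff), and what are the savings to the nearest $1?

Loan 2 by $2,478

Loan 1: monthly rate = 10.5%/12 = 0.0087500; payment = 16,000 × 0.0087500 / (1 − (1+0.0087500)^−84) = $269.77.
Loan 2: at 6.90% the monthly rate is 0.0057500, so the payment is 16,000 × 0.0057500 / (1 − 1.0057500^−84) = $240.70.
Over 77 months: Loan 1 costs 77 × $269.77 + $240.00 = $21,012.29; Loan 2 costs 77 × $240.70 = $18,533.90.
Loan 2 is cheaper by $21,012.29 − $18,533.90 = $2,478.39.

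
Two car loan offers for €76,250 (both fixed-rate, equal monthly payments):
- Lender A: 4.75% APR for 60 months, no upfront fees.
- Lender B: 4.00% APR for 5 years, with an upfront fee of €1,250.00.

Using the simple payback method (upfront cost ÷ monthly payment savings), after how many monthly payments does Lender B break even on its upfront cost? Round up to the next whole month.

Lender A: at 4.75% the monthly rate is 0.0039583, so the payment is 76,250 × 0.0039583 / (1 − 1.0039583^−60) = €1,430.21.
Lender B: monthly rate = 4%/12 = 0.0033333; payment = 76,250 × 0.0033333 / (1 − (1+0.0033333)^−60) = €1,404.26.
Monthly savings = €1,430.21 − €1,404.26 = €25.95.
Break-even = €1,250.00 / €25.95 = 48.17 → 49 months.

49 months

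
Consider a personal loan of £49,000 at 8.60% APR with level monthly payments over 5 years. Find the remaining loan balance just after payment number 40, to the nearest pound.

With monthly rate i = 8.6%/12 = 0.0071667, the balance after k of n payments is P · [(1+i)^n − (1+i)^k] / [(1+i)^n − 1].
(1+0.0071667)^60 = 1.53490193 and (1+0.0071667)^40 = 1.33061910, so the balance is 49,000 × (1.53490193 − 1.33061910) / (1.53490193 − 1) = £18,713.45.

£18,713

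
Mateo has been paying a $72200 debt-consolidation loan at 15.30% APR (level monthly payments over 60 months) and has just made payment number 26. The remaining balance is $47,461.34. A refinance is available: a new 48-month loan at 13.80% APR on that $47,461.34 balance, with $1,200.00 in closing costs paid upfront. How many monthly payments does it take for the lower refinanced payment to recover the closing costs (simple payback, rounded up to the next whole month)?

Current payment = 72,200 × 15.3%/12 / (1 − (1+0.0127500)^−60) = $1,729.02.
Refinanced payment = 47,461.34 × 0.0115000 / (1 − (1+0.0115000)^−48) = $1,292.19.
Monthly savings = $1,729.02 − $1,292.19 = $436.83.
Break-even = $1,200.00 / $436.83 = 2.75 → 3 months.

3 months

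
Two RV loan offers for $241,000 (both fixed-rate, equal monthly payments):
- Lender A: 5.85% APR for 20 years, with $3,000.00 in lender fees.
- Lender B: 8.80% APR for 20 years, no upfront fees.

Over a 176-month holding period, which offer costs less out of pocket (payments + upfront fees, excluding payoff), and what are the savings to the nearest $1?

Lender A by $72,967

Lender A: monthly rate = 5.85%/12 = 0.0048750; payment = 241,000 × 0.0048750 / (1 − (1+0.0048750)^−240) = $1,705.81.
Lender B: at 8.80% the monthly rate is 0.0073333, so the payment is 241,000 × 0.0073333 / (1 − 1.0073333^−240) = $2,137.44.
Over 176 months: Lender A costs 176 × $1,705.81 + $3,000.00 = $303,222.56; Lender B costs 176 × $2,137.44 = $376,189.44.
Lender A is cheaper by $376,189.44 − $303,222.56 = $72,966.88.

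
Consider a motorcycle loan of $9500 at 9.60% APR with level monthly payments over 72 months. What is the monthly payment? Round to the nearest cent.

Monthly rate = 9.6%/12 = 0.0080000; payment = 9,500 × 0.0080000 / (1 − (1+0.0080000)^−72) = $174.09.

$174.09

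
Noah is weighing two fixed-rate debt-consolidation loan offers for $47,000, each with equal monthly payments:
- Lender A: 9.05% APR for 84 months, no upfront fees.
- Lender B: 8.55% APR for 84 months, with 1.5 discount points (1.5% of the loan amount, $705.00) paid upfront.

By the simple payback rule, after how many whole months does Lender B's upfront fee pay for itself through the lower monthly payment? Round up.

60 months

Lender A: at 9.05% the monthly rate is 0.0075417, so the payment is 47,000 × 0.0075417 / (1 − 1.0075417^−84) = $757.38.
Lender B: monthly rate = 8.55%/12 = 0.0071250; payment = 47,000 × 0.0071250 / (1 − (1+0.0071250)^−84) = $745.50.
Monthly savings = $757.38 − $745.50 = $11.88.
Break-even = $705.00 / $11.88 = 59.34 → 60 months.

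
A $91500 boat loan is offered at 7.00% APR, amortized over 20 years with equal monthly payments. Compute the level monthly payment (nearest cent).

$709.40

At 7.00% the monthly rate is 0.0058333, so the payment is 91,500 × 0.0058333 / (1 − 1.0058333^−240) = $709.40.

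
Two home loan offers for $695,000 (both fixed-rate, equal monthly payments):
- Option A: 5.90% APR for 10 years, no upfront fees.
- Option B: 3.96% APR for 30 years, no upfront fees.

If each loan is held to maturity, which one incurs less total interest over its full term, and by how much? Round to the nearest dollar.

Option A: monthly rate = 5.9%/12 = 0.0049167; payment = 695,000 × 0.0049167 / (1 − (1+0.0049167)^−120) = $7,681.07.
Total interest on Option A = 120 × $7,681.07 − $695,000 = $226,728.40.
Option B: monthly rate = 3.96%/12 = 0.0033000; payment = 695,000 × 0.0033000 / (1 − (1+0.0033000)^−360) = $3,302.03.
Total interest on Option B = 360 × $3,302.03 − $695,000 = $493,730.80.
Option A is lower by $267,002.40.

Option A by $267,002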